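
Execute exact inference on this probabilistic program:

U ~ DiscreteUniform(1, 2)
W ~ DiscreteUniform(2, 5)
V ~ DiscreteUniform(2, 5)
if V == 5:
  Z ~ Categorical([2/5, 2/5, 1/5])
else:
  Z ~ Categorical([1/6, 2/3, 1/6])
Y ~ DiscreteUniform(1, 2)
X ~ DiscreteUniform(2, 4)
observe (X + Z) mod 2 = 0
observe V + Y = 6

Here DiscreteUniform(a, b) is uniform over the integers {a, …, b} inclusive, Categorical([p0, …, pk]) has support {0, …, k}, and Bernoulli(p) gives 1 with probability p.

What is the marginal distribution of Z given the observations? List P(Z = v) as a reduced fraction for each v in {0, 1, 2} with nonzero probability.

P(Z=0) = 17/44, P(Z=1) = 4/11, P(Z=2) = 1/4

Enumerate traces; 80 have nonzero weight after conditioning:
  (U=1, W=2, V=4, Z=0, Y=2, X=2) weight 1/1152
  (U=1, W=2, V=4, Z=0, Y=2, X=4) weight 1/1152
  (U=1, W=2, V=4, Z=1, Y=2, X=3) weight 1/288
  (U=1, W=2, V=4, Z=2, Y=2, X=2) weight 1/1152
  (U=1, W=2, V=4, Z=2, Y=2, X=4) weight 1/1152
  (U=1, W=2, V=5, Z=0, Y=1, X=2) weight 1/480
  (U=1, W=2, V=5, Z=0, Y=1, X=4) weight 1/480
  (U=1, W=2, V=5, Z=1, Y=1, X=3) weight 1/480
  … 72 more
Group by Z:
  weight(Z=0) = 17/360
  weight(Z=1) = 2/45
  weight(Z=2) = 11/360
Total weight = 17/360 + 2/45 + 11/360 = 11/90
P(Z=0 | obs) = 17/360 / 11/90 = 17/44
P(Z=1 | obs) = 2/45 / 11/90 = 4/11
P(Z=2 | obs) = 11/360 / 11/90 = 1/4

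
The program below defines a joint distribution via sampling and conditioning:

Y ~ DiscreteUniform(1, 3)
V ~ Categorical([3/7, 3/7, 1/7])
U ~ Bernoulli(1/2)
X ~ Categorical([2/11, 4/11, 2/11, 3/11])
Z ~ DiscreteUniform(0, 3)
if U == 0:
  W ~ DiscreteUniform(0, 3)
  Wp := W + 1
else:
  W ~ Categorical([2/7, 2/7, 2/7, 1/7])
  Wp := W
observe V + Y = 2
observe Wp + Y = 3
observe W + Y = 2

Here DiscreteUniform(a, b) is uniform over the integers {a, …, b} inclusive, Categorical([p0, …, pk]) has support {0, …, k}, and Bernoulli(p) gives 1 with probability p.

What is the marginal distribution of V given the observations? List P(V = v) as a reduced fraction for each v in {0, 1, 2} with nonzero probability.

Enumerate traces; 32 have nonzero weight after conditioning:
  (Y=1, V=1, U=0, X=0, Z=0, W=1) weight 1/1232
  (Y=1, V=1, U=0, X=0, Z=1, W=1) weight 1/1232
  (Y=1, V=1, U=0, X=0, Z=2, W=1) weight 1/1232
  (Y=1, V=1, U=0, X=0, Z=3, W=1) weight 1/1232
  (Y=1, V=1, U=0, X=1, Z=0, W=1) weight 1/616
  (Y=1, V=1, U=0, X=1, Z=1, W=1) weight 1/616
  (Y=1, V=1, U=0, X=1, Z=2, W=1) weight 1/616
  (Y=1, V=1, U=0, X=1, Z=3, W=1) weight 1/616
  (Y=2, V=0, U=0, X=0, Z=0, W=0) weight 1/1232
  … 23 more
Group by V:
  weight(V=0) = 1/56
  weight(V=1) = 1/56
Total weight = 1/56 + 1/56 = 1/28
P(V=0 | obs) = 1/56 / 1/28 = 1/2
P(V=1 | obs) = 1/56 / 1/28 = 1/2

P(V=0) = 1/2, P(V=1) = 1/2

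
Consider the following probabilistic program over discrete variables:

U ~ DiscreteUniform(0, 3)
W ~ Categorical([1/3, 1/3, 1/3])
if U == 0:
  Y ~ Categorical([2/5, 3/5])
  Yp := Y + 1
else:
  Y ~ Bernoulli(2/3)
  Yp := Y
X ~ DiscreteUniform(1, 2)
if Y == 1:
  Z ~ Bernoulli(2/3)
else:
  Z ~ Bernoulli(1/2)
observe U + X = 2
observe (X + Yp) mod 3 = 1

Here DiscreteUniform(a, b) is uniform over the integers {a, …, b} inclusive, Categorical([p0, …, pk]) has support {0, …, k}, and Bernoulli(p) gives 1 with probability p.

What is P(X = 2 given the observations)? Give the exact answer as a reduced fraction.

P(X = 2 | obs) = 9/14

Enumerate traces; 12 have nonzero weight after conditioning:
  (U=0, W=0, Y=1, X=2, Z=0) weight 1/120
  (U=0, W=0, Y=1, X=2, Z=1) weight 1/60
  (U=0, W=1, Y=1, X=2, Z=0) weight 1/120
  (U=0, W=1, Y=1, X=2, Z=1) weight 1/60
  (U=0, W=2, Y=1, X=2, Z=0) weight 1/120
  (U=0, W=2, Y=1, X=2, Z=1) weight 1/60
  (U=1, W=0, Y=0, X=1, Z=0) weight 1/144
  (U=1, W=0, Y=0, X=1, Z=1) weight 1/144
  … 4 more
Group by X:
  weight(X=1) = 1/24
  weight(X=2) = 3/40
Total weight = 1/24 + 3/40 = 7/60
P(X=1 | obs) = 1/24 / 7/60 = 5/14
P(X=2 | obs) = 3/40 / 7/60 = 9/14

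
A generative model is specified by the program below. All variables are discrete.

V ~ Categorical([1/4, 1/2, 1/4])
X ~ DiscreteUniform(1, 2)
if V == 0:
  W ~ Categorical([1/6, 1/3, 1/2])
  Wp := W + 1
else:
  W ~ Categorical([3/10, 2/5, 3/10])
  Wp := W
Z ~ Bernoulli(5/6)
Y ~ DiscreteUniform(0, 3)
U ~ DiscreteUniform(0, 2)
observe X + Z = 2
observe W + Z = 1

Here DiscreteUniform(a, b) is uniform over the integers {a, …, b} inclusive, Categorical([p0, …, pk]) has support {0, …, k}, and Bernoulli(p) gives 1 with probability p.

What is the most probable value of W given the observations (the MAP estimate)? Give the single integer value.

Enumerate traces; 72 have nonzero weight after conditioning:
  (V=0, X=1, W=0, Z=1, Y=0, U=0) weight 5/3456
  (V=0, X=1, W=0, Z=1, Y=0, U=1) weight 5/3456
  (V=0, X=1, W=0, Z=1, Y=0, U=2) weight 5/3456
  (V=0, X=1, W=0, Z=1, Y=1, U=0) weight 5/3456
  (V=0, X=1, W=0, Z=1, Y=1, U=1) weight 5/3456
  (V=0, X=1, W=0, Z=1, Y=1, U=2) weight 5/3456
  (V=0, X=1, W=0, Z=1, Y=2, U=0) weight 5/3456
  (V=0, X=1, W=0, Z=1, Y=2, U=1) weight 5/3456
  (V=0, X=2, W=1, Z=0, Y=0, U=0) weight 1/1728
  … 63 more
Group by W:
  weight(W=0) = 1/9
  weight(W=1) = 23/720
Total weight = 1/9 + 23/720 = 103/720
P(W=0 | obs) = 1/9 / 103/720 = 80/103
P(W=1 | obs) = 23/720 / 103/720 = 23/103
argmax = 0

argmax_v P(W = v | obs) = 0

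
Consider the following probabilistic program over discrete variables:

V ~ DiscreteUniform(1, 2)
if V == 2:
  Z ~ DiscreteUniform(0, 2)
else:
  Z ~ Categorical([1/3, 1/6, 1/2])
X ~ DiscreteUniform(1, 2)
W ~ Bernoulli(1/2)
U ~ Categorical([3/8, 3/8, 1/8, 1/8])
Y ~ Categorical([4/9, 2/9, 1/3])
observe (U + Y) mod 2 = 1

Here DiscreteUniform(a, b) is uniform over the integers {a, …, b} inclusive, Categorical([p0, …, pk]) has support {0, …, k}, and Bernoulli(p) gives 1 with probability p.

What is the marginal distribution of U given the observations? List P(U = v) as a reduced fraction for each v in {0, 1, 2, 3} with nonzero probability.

Enumerate traces; 144 have nonzero weight after conditioning:
  (V=1, Z=0, X=1, W=0, U=0, Y=1) weight 1/288
  (V=1, Z=0, X=1, W=0, U=1, Y=0) weight 1/144
  (V=1, Z=0, X=1, W=0, U=1, Y=2) weight 1/192
  (V=1, Z=0, X=1, W=0, U=2, Y=1) weight 1/864
  (V=1, Z=0, X=1, W=0, U=3, Y=0) weight 1/432
  (V=1, Z=0, X=1, W=0, U=3, Y=2) weight 1/576
  (V=1, Z=0, X=1, W=1, U=0, Y=1) weight 1/288
  (V=1, Z=0, X=1, W=1, U=1, Y=0) weight 1/144
  … 136 more
Group by U:
  weight(U=0) = 1/12
  weight(U=1) = 7/24
  weight(U=2) = 1/36
  weight(U=3) = 7/72
Total weight = 1/12 + 7/24 + 1/36 + 7/72 = 1/2
P(U=0 | obs) = 1/12 / 1/2 = 1/6
P(U=1 | obs) = 7/24 / 1/2 = 7/12
P(U=2 | obs) = 1/36 / 1/2 = 1/18
P(U=3 | obs) = 7/72 / 1/2 = 7/36

P(U=0) = 1/6, P(U=1) = 7/12, P(U=2) = 1/18, P(U=3) = 7/36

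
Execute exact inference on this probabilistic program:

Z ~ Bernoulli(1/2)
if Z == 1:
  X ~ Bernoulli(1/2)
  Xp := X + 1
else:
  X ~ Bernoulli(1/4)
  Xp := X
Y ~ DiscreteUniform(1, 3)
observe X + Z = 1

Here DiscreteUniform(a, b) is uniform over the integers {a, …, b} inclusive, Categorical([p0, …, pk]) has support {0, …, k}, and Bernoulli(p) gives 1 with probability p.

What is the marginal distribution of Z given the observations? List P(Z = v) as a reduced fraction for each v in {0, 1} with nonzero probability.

Enumerate traces; 6 have nonzero weight after conditioning:
  (Z=0, X=1, Y=1) weight 1/24
  (Z=0, X=1, Y=2) weight 1/24
  (Z=0, X=1, Y=3) weight 1/24
  (Z=1, X=0, Y=1) weight 1/12
  (Z=1, X=0, Y=2) weight 1/12
  (Z=1, X=0, Y=3) weight 1/12
Group by Z:
  weight(Z=0) = 1/8
  weight(Z=1) = 1/4
Total weight = 1/8 + 1/4 = 3/8
P(Z=0 | obs) = 1/8 / 3/8 = 1/3
P(Z=1 | obs) = 1/4 / 3/8 = 2/3

P(Z=0) = 1/3, P(Z=1) = 2/3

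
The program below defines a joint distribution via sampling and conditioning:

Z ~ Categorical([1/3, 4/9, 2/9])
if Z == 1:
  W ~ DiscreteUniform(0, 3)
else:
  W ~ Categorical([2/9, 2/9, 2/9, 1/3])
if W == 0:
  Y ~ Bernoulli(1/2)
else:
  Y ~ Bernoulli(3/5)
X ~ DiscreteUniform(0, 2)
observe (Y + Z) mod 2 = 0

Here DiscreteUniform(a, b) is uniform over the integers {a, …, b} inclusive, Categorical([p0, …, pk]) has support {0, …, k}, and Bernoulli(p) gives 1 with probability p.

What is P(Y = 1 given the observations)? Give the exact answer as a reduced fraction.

Enumerate traces; 36 have nonzero weight after conditioning:
  (Z=0, W=0, Y=0, X=0) weight 1/81
  (Z=0, W=0, Y=0, X=1) weight 1/81
  (Z=0, W=0, Y=0, X=2) weight 1/81
  (Z=0, W=1, Y=0, X=0) weight 4/405
  (Z=0, W=1, Y=0, X=1) weight 4/405
  (Z=0, W=1, Y=0, X=2) weight 4/405
  (Z=0, W=2, Y=0, X=0) weight 4/405
  (Z=0, W=2, Y=0, X=1) weight 4/405
  (Z=1, W=0, Y=1, X=0) weight 1/54
  … 27 more
Group by Y:
  weight(Y=0) = 19/81
  weight(Y=1) = 23/90
Total weight = 19/81 + 23/90 = 397/810
P(Y=0 | obs) = 19/81 / 397/810 = 190/397
P(Y=1 | obs) = 23/90 / 397/810 = 207/397

P(Y = 1 | obs) = 207/397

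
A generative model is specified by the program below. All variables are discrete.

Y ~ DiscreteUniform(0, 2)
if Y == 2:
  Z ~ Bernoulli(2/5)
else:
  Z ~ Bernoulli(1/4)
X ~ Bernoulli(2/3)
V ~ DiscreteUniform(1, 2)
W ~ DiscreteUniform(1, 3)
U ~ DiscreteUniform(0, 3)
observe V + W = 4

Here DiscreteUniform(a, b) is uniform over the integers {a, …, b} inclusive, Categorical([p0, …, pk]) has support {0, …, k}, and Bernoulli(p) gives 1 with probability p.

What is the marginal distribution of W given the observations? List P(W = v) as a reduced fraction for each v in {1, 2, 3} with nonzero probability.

P(W=2) = 1/2, P(W=3) = 1/2

Enumerate traces; 96 have nonzero weight after conditioning:
  (Y=0, Z=0, X=0, V=1, W=3, U=0) weight 1/288
  (Y=0, Z=0, X=0, V=1, W=3, U=1) weight 1/288
  (Y=0, Z=0, X=0, V=1, W=3, U=2) weight 1/288
  (Y=0, Z=0, X=0, V=1, W=3, U=3) weight 1/288
  (Y=0, Z=0, X=0, V=2, W=2, U=0) weight 1/288
  (Y=0, Z=0, X=0, V=2, W=2, U=1) weight 1/288
  (Y=0, Z=0, X=0, V=2, W=2, U=2) weight 1/288
  (Y=0, Z=0, X=0, V=2, W=2, U=3) weight 1/288
  … 88 more
Group by W:
  weight(W=2) = 1/6
  weight(W=3) = 1/6
Total weight = 1/6 + 1/6 = 1/3
P(W=2 | obs) = 1/6 / 1/3 = 1/2
P(W=3 | obs) = 1/6 / 1/3 = 1/2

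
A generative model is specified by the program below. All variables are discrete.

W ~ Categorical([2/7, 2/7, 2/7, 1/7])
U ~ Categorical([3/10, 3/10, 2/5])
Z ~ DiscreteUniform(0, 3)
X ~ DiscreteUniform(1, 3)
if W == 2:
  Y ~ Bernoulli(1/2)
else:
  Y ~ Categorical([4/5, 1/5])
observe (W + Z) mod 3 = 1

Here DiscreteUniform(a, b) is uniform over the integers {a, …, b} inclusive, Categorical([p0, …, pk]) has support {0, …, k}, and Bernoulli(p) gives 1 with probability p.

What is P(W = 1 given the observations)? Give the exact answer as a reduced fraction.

P(W = 1 | obs) = 4/9

Enumerate traces; 90 have nonzero weight after conditioning:
  (W=0, U=0, Z=1, X=1, Y=0) weight 1/175
  (W=0, U=0, Z=1, X=1, Y=1) weight 1/700
  (W=0, U=0, Z=1, X=2, Y=0) weight 1/175
  (W=0, U=0, Z=1, X=2, Y=1) weight 1/700
  (W=0, U=0, Z=1, X=3, Y=0) weight 1/175
  (W=0, U=0, Z=1, X=3, Y=1) weight 1/700
  (W=0, U=1, Z=1, X=1, Y=0) weight 1/175
  (W=0, U=1, Z=1, X=1, Y=1) weight 1/700
  (W=1, U=0, Z=0, X=1, Y=0) weight 1/175
  (W=2, U=0, Z=2, X=1, Y=0) weight 1/280
  … 80 more
Group by W:
  weight(W=0) = 1/14
  weight(W=1) = 1/7
  weight(W=2) = 1/14
  weight(W=3) = 1/28
Total weight = 1/14 + 1/7 + 1/14 + 1/28 = 9/28
P(W=0 | obs) = 1/14 / 9/28 = 2/9
P(W=1 | obs) = 1/7 / 9/28 = 4/9
P(W=2 | obs) = 1/14 / 9/28 = 2/9
P(W=3 | obs) = 1/28 / 9/28 = 1/9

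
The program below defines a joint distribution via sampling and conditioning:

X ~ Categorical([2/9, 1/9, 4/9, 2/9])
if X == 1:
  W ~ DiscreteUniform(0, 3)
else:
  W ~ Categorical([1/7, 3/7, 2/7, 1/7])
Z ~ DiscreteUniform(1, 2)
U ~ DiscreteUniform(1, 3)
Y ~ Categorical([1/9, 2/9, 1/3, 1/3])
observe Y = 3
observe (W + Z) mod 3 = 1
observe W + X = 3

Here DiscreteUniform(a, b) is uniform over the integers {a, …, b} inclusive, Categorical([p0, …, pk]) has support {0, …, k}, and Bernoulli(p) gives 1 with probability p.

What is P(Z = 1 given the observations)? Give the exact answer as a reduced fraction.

P(Z = 1 | obs) = 16/23

Enumerate traces; 9 have nonzero weight after conditioning:
  (X=0, W=3, Z=1, U=1, Y=3) weight 1/567
  (X=0, W=3, Z=1, U=2, Y=3) weight 1/567
  (X=0, W=3, Z=1, U=3, Y=3) weight 1/567
  (X=1, W=2, Z=2, U=1, Y=3) weight 1/648
  (X=1, W=2, Z=2, U=2, Y=3) weight 1/648
  (X=1, W=2, Z=2, U=3, Y=3) weight 1/648
  (X=3, W=0, Z=1, U=1, Y=3) weight 1/567
  (X=3, W=0, Z=1, U=2, Y=3) weight 1/567
  … 1 more
Group by Z:
  weight(Z=1) = 2/189
  weight(Z=2) = 1/216
Total weight = 2/189 + 1/216 = 23/1512
P(Z=1 | obs) = 2/189 / 23/1512 = 16/23
P(Z=2 | obs) = 1/216 / 23/1512 = 7/23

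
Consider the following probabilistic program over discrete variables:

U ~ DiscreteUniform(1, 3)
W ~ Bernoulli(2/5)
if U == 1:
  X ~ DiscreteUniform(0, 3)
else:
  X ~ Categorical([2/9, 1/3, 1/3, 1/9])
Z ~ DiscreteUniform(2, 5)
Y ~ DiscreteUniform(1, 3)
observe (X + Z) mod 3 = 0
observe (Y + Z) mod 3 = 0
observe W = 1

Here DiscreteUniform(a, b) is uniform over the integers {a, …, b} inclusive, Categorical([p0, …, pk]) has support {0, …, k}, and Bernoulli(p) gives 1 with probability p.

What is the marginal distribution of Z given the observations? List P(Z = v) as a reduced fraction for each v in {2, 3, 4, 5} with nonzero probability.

Enumerate traces; 15 have nonzero weight after conditioning:
  (U=1, W=1, X=0, Z=3, Y=3) weight 1/360
  (U=1, W=1, X=1, Z=2, Y=1) weight 1/360
  (U=1, W=1, X=1, Z=5, Y=1) weight 1/360
  (U=1, W=1, X=2, Z=4, Y=2) weight 1/360
  (U=1, W=1, X=3, Z=3, Y=3) weight 1/360
  (U=2, W=1, X=0, Z=3, Y=3) weight 1/405
  (U=2, W=1, X=1, Z=2, Y=1) weight 1/270
  (U=2, W=1, X=1, Z=5, Y=1) weight 1/270
  … 7 more
Group by Z:
  weight(Z=2) = 11/1080
  weight(Z=3) = 7/540
  weight(Z=4) = 11/1080
  weight(Z=5) = 11/1080
Total weight = 11/1080 + 7/540 + 11/1080 + 11/1080 = 47/1080
P(Z=2 | obs) = 11/1080 / 47/1080 = 11/47
P(Z=3 | obs) = 7/540 / 47/1080 = 14/47
P(Z=4 | obs) = 11/1080 / 47/1080 = 11/47
P(Z=5 | obs) = 11/1080 / 47/1080 = 11/47

P(Z=2) = 11/47, P(Z=3) = 14/47, P(Z=4) = 11/47, P(Z=5) = 11/47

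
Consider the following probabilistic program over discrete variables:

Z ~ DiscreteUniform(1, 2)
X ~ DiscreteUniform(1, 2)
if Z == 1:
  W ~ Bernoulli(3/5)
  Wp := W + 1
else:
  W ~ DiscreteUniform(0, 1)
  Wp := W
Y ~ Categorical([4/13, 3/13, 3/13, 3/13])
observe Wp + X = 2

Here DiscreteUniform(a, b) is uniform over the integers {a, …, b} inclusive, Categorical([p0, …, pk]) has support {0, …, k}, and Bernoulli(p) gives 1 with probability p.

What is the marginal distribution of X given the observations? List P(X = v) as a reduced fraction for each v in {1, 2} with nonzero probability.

Enumerate traces; 12 have nonzero weight after conditioning:
  (Z=1, X=1, W=0, Y=0) weight 2/65
  (Z=1, X=1, W=0, Y=1) weight 3/130
  (Z=1, X=1, W=0, Y=2) weight 3/130
  (Z=1, X=1, W=0, Y=3) weight 3/130
  (Z=2, X=1, W=1, Y=0) weight 1/26
  (Z=2, X=1, W=1, Y=1) weight 3/104
  (Z=2, X=1, W=1, Y=2) weight 3/104
  (Z=2, X=1, W=1, Y=3) weight 3/104
  (Z=2, X=2, W=0, Y=0) weight 1/26
  … 3 more
Group by X:
  weight(X=1) = 9/40
  weight(X=2) = 1/8
Total weight = 9/40 + 1/8 = 7/20
P(X=1 | obs) = 9/40 / 7/20 = 9/14
P(X=2 | obs) = 1/8 / 7/20 = 5/14

P(X=1) = 9/14, P(X=2) = 5/14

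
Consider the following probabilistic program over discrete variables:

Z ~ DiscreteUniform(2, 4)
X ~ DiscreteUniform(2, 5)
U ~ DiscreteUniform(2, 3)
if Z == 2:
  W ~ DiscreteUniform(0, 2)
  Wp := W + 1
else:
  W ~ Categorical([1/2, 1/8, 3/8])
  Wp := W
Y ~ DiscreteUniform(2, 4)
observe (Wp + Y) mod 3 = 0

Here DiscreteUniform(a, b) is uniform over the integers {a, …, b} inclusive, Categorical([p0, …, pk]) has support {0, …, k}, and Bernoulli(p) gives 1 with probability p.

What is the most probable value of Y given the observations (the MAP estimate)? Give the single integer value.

argmax_v P(Y = v | obs) = 3

Enumerate traces; 72 have nonzero weight after conditioning:
  (Z=2, X=2, U=2, W=0, Y=2) weight 1/216
  (Z=2, X=2, U=2, W=1, Y=4) weight 1/216
  (Z=2, X=2, U=2, W=2, Y=3) weight 1/216
  (Z=2, X=2, U=3, W=0, Y=2) weight 1/216
  (Z=2, X=2, U=3, W=1, Y=4) weight 1/216
  (Z=2, X=2, U=3, W=2, Y=3) weight 1/216
  (Z=2, X=3, U=2, W=0, Y=2) weight 1/216
  (Z=2, X=3, U=2, W=1, Y=4) weight 1/216
  … 64 more
Group by Y:
  weight(Y=2) = 7/108
  weight(Y=3) = 4/27
  weight(Y=4) = 13/108
Total weight = 7/108 + 4/27 + 13/108 = 1/3
P(Y=2 | obs) = 7/108 / 1/3 = 7/36
P(Y=3 | obs) = 4/27 / 1/3 = 4/9
P(Y=4 | obs) = 13/108 / 1/3 = 13/36
argmax = 3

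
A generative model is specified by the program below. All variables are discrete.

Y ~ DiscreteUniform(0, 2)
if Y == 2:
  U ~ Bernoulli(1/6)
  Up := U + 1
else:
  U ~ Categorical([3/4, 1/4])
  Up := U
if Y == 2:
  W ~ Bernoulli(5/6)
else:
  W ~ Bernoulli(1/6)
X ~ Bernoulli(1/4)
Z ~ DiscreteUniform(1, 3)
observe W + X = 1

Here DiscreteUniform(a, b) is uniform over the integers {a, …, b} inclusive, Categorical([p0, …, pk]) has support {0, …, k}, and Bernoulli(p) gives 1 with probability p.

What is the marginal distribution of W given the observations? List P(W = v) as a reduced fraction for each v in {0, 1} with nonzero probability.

P(W=0) = 11/32, P(W=1) = 21/32

Enumerate traces; 36 have nonzero weight after conditioning:
  (Y=0, U=0, W=0, X=1, Z=1) weight 5/288
  (Y=0, U=0, W=0, X=1, Z=2) weight 5/288
  (Y=0, U=0, W=0, X=1, Z=3) weight 5/288
  (Y=0, U=0, W=1, X=0, Z=1) weight 1/96
  (Y=0, U=0, W=1, X=0, Z=2) weight 1/96
  (Y=0, U=0, W=1, X=0, Z=3) weight 1/96
  (Y=0, U=1, W=0, X=1, Z=1) weight 5/864
  (Y=0, U=1, W=0, X=1, Z=2) weight 5/864
  … 28 more
Group by W:
  weight(W=0) = 11/72
  weight(W=1) = 7/24
Total weight = 11/72 + 7/24 = 4/9
P(W=0 | obs) = 11/72 / 4/9 = 11/32
P(W=1 | obs) = 7/24 / 4/9 = 21/32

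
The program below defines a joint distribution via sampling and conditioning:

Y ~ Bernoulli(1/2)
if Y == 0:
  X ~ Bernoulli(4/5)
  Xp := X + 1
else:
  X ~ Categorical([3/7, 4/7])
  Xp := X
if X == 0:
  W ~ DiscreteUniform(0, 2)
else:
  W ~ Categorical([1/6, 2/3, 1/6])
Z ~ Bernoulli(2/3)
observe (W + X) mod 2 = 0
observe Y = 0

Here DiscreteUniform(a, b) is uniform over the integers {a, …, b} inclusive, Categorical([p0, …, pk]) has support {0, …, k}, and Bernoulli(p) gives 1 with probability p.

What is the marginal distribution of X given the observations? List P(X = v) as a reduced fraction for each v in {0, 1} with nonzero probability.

Enumerate traces; 6 have nonzero weight after conditioning:
  (Y=0, X=0, W=0, Z=0) weight 1/90
  (Y=0, X=0, W=0, Z=1) weight 1/45
  (Y=0, X=0, W=2, Z=0) weight 1/90
  (Y=0, X=0, W=2, Z=1) weight 1/45
  (Y=0, X=1, W=1, Z=0) weight 4/45
  (Y=0, X=1, W=1, Z=1) weight 8/45
Group by X:
  weight(X=0) = 1/15
  weight(X=1) = 4/15
Total weight = 1/15 + 4/15 = 1/3
P(X=0 | obs) = 1/15 / 1/3 = 1/5
P(X=1 | obs) = 4/15 / 1/3 = 4/5

P(X=0) = 1/5, P(X=1) = 4/5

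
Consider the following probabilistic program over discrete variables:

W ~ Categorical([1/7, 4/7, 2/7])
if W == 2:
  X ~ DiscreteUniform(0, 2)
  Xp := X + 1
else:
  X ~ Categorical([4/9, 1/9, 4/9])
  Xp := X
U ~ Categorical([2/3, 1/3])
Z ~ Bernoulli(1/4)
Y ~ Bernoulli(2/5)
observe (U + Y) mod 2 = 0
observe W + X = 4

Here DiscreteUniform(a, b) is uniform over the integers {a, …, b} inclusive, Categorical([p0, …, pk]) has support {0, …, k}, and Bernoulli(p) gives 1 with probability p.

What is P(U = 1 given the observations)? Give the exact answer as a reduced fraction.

Enumerate traces; 4 have nonzero weight after conditioning:
  (W=2, X=2, U=0, Z=0, Y=0) weight 1/35
  (W=2, X=2, U=0, Z=1, Y=0) weight 1/105
  (W=2, X=2, U=1, Z=0, Y=1) weight 1/105
  (W=2, X=2, U=1, Z=1, Y=1) weight 1/315
Group by U:
  weight(U=0) = 4/105
  weight(U=1) = 4/315
Total weight = 4/105 + 4/315 = 16/315
P(U=0 | obs) = 4/105 / 16/315 = 3/4
P(U=1 | obs) = 4/315 / 16/315 = 1/4

P(U = 1 | obs) = 1/4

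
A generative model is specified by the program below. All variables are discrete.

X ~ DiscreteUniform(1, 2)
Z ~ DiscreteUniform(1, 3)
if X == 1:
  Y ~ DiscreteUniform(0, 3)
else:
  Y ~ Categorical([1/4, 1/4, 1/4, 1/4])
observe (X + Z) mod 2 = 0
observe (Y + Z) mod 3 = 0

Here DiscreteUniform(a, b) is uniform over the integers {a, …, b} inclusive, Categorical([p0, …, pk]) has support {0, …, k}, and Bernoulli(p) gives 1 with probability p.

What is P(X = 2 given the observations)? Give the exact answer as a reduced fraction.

Enumerate traces; 4 have nonzero weight after conditioning:
  (X=1, Z=1, Y=2) weight 1/24
  (X=1, Z=3, Y=0) weight 1/24
  (X=1, Z=3, Y=3) weight 1/24
  (X=2, Z=2, Y=1) weight 1/24
Group by X:
  weight(X=1) = 1/8
  weight(X=2) = 1/24
Total weight = 1/8 + 1/24 = 1/6
P(X=1 | obs) = 1/8 / 1/6 = 3/4
P(X=2 | obs) = 1/24 / 1/6 = 1/4

P(X = 2 | obs) = 1/4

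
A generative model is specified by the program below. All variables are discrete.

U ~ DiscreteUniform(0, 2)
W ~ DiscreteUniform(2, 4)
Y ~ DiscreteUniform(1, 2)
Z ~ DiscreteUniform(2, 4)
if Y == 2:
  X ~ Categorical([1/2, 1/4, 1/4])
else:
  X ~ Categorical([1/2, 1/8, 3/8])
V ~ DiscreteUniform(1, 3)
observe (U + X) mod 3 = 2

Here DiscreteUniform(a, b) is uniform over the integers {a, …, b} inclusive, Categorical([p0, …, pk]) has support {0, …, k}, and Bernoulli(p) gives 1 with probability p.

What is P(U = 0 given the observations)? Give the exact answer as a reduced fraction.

P(U = 0 | obs) = 5/16

Enumerate traces; 162 have nonzero weight after conditioning:
  (U=0, W=2, Y=1, Z=2, X=2, V=1) weight 1/432
  (U=0, W=2, Y=1, Z=2, X=2, V=2) weight 1/432
  (U=0, W=2, Y=1, Z=2, X=2, V=3) weight 1/432
  (U=0, W=2, Y=1, Z=3, X=2, V=1) weight 1/432
  (U=0, W=2, Y=1, Z=3, X=2, V=2) weight 1/432
  (U=0, W=2, Y=1, Z=3, X=2, V=3) weight 1/432
  (U=0, W=2, Y=1, Z=4, X=2, V=1) weight 1/432
  (U=0, W=2, Y=1, Z=4, X=2, V=2) weight 1/432
  (U=1, W=2, Y=1, Z=2, X=1, V=1) weight 1/1296
  (U=2, W=2, Y=1, Z=2, X=0, V=1) weight 1/324
  … 152 more
Group by U:
  weight(U=0) = 5/48
  weight(U=1) = 1/16
  weight(U=2) = 1/6
Total weight = 5/48 + 1/16 + 1/6 = 1/3
P(U=0 | obs) = 5/48 / 1/3 = 5/16
P(U=1 | obs) = 1/16 / 1/3 = 3/16
P(U=2 | obs) = 1/6 / 1/3 = 1/2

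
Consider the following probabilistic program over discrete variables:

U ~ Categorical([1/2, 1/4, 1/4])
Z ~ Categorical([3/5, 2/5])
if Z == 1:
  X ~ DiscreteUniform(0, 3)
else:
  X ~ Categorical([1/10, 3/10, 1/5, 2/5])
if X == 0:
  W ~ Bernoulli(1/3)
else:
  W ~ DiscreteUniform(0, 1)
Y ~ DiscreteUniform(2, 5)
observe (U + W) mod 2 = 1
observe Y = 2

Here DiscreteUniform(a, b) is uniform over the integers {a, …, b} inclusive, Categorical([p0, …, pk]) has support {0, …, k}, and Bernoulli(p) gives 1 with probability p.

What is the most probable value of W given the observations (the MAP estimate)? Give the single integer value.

argmax_v P(W = v | obs) = 1

Enumerate traces; 24 have nonzero weight after conditioning:
  (U=0, Z=0, X=0, W=1, Y=2) weight 1/400
  (U=0, Z=0, X=1, W=1, Y=2) weight 9/800
  (U=0, Z=0, X=2, W=1, Y=2) weight 3/400
  (U=0, Z=0, X=3, W=1, Y=2) weight 3/200
  (U=0, Z=1, X=0, W=1, Y=2) weight 1/240
  (U=0, Z=1, X=1, W=1, Y=2) weight 1/160
  (U=0, Z=1, X=2, W=1, Y=2) weight 1/160
  (U=0, Z=1, X=3, W=1, Y=2) weight 1/160
  (U=1, Z=0, X=0, W=0, Y=2) weight 1/400
  … 15 more
Group by W:
  weight(W=0) = 79/2400
  weight(W=1) = 71/800
Total weight = 79/2400 + 71/800 = 73/600
P(W=0 | obs) = 79/2400 / 73/600 = 79/292
P(W=1 | obs) = 71/800 / 73/600 = 213/292
argmax = 1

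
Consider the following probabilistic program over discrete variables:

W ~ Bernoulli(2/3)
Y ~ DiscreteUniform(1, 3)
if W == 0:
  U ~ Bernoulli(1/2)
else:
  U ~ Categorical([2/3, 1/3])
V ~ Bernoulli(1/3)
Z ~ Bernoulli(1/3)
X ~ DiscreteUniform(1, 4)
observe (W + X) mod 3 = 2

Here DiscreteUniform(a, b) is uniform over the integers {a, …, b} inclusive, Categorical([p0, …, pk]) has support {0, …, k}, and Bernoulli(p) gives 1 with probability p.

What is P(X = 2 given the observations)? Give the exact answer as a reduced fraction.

Enumerate traces; 72 have nonzero weight after conditioning:
  (W=0, Y=1, U=0, V=0, Z=0, X=2) weight 1/162
  (W=0, Y=1, U=0, V=0, Z=1, X=2) weight 1/324
  (W=0, Y=1, U=0, V=1, Z=0, X=2) weight 1/324
  (W=0, Y=1, U=0, V=1, Z=1, X=2) weight 1/648
  (W=0, Y=1, U=1, V=0, Z=0, X=2) weight 1/162
  (W=0, Y=1, U=1, V=0, Z=1, X=2) weight 1/324
  (W=0, Y=1, U=1, V=1, Z=0, X=2) weight 1/324
  (W=0, Y=1, U=1, V=1, Z=1, X=2) weight 1/648
  (W=1, Y=1, U=0, V=0, Z=0, X=1) weight 4/243
  (W=1, Y=1, U=0, V=0, Z=0, X=4) weight 4/243
  … 62 more
Group by X:
  weight(X=1) = 1/6
  weight(X=2) = 1/12
  weight(X=4) = 1/6
Total weight = 1/6 + 1/12 + 1/6 = 5/12
P(X=1 | obs) = 1/6 / 5/12 = 2/5
P(X=2 | obs) = 1/12 / 5/12 = 1/5
P(X=4 | obs) = 1/6 / 5/12 = 2/5

P(X = 2 | obs) = 1/5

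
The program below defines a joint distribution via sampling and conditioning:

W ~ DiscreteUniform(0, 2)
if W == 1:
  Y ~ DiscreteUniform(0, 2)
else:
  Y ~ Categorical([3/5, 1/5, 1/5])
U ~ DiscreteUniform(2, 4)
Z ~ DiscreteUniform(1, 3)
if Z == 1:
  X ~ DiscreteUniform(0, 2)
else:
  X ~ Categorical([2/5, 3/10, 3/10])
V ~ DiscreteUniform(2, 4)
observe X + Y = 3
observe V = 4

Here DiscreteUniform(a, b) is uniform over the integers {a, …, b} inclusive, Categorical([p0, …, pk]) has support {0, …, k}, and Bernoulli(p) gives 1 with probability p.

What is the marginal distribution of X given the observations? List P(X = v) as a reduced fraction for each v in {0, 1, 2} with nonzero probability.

Enumerate traces; 54 have nonzero weight after conditioning:
  (W=0, Y=1, U=2, Z=1, X=2, V=4) weight 1/1215
  (W=0, Y=1, U=2, Z=2, X=2, V=4) weight 1/1350
  (W=0, Y=1, U=2, Z=3, X=2, V=4) weight 1/1350
  (W=0, Y=1, U=3, Z=1, X=2, V=4) weight 1/1215
  (W=0, Y=1, U=3, Z=2, X=2, V=4) weight 1/1350
  (W=0, Y=1, U=3, Z=3, X=2, V=4) weight 1/1350
  (W=0, Y=1, U=4, Z=1, X=2, V=4) weight 1/1215
  (W=0, Y=1, U=4, Z=2, X=2, V=4) weight 1/1350
  (W=0, Y=2, U=2, Z=1, X=1, V=4) weight 1/1215
  … 45 more
Group by X:
  weight(X=1) = 154/6075
  weight(X=2) = 154/6075
Total weight = 154/6075 + 154/6075 = 308/6075
P(X=1 | obs) = 154/6075 / 308/6075 = 1/2
P(X=2 | obs) = 154/6075 / 308/6075 = 1/2

P(X=1) = 1/2, P(X=2) = 1/2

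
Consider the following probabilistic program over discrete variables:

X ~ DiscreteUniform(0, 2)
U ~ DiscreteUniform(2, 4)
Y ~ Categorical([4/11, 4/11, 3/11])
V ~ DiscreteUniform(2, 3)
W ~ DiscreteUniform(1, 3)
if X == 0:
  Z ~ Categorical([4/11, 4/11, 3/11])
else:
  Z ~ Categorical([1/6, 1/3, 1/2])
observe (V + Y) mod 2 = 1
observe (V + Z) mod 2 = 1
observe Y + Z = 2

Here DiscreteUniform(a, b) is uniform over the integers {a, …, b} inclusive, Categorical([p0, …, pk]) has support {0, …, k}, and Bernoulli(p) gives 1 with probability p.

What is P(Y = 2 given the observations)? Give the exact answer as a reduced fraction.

Enumerate traces; 81 have nonzero weight after conditioning:
  (X=0, U=2, Y=0, V=3, W=1, Z=2) weight 2/1089
  (X=0, U=2, Y=0, V=3, W=2, Z=2) weight 2/1089
  (X=0, U=2, Y=0, V=3, W=3, Z=2) weight 2/1089
  (X=0, U=2, Y=1, V=2, W=1, Z=1) weight 8/3267
  (X=0, U=2, Y=1, V=2, W=2, Z=1) weight 8/3267
  (X=0, U=2, Y=1, V=2, W=3, Z=1) weight 8/3267
  (X=0, U=2, Y=2, V=3, W=1, Z=0) weight 2/1089
  (X=0, U=2, Y=2, V=3, W=2, Z=0) weight 2/1089
  … 73 more
Group by Y:
  weight(Y=0) = 28/363
  weight(Y=1) = 68/1089
  weight(Y=2) = 23/726
Total weight = 28/363 + 68/1089 + 23/726 = 373/2178
P(Y=0 | obs) = 28/363 / 373/2178 = 168/373
P(Y=1 | obs) = 68/1089 / 373/2178 = 136/373
P(Y=2 | obs) = 23/726 / 373/2178 = 69/373

P(Y = 2 | obs) = 69/373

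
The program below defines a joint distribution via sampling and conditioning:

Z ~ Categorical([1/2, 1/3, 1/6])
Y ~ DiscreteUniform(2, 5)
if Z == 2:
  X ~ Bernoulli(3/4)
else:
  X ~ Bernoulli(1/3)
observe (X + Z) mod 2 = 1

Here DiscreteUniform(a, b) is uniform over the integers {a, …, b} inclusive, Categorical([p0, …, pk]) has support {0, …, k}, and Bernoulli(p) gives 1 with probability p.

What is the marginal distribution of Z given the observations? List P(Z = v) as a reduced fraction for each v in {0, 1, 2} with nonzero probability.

P(Z=0) = 12/37, P(Z=1) = 16/37, P(Z=2) = 9/37

Enumerate traces; 12 have nonzero weight after conditioning:
  (Z=0, Y=2, X=1) weight 1/24
  (Z=0, Y=3, X=1) weight 1/24
  (Z=0, Y=4, X=1) weight 1/24
  (Z=0, Y=5, X=1) weight 1/24
  (Z=1, Y=2, X=0) weight 1/18
  (Z=1, Y=3, X=0) weight 1/18
  (Z=1, Y=4, X=0) weight 1/18
  (Z=1, Y=5, X=0) weight 1/18
  (Z=2, Y=2, X=1) weight 1/32
  … 3 more
Group by Z:
  weight(Z=0) = 1/6
  weight(Z=1) = 2/9
  weight(Z=2) = 1/8
Total weight = 1/6 + 2/9 + 1/8 = 37/72
P(Z=0 | obs) = 1/6 / 37/72 = 12/37
P(Z=1 | obs) = 2/9 / 37/72 = 16/37
P(Z=2 | obs) = 1/8 / 37/72 = 9/37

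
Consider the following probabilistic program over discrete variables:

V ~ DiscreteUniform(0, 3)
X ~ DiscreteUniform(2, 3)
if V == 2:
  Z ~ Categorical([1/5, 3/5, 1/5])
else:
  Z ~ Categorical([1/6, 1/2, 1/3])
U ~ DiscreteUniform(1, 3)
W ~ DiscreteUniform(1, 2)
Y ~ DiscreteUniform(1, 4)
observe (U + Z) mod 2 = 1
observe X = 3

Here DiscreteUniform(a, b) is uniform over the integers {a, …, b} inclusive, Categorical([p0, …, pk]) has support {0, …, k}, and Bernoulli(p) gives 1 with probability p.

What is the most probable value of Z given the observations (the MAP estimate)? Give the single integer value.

Enumerate traces; 160 have nonzero weight after conditioning:
  (V=0, X=3, Z=0, U=1, W=1, Y=1) weight 1/1152
  (V=0, X=3, Z=0, U=1, W=1, Y=2) weight 1/1152
  (V=0, X=3, Z=0, U=1, W=1, Y=3) weight 1/1152
  (V=0, X=3, Z=0, U=1, W=1, Y=4) weight 1/1152
  (V=0, X=3, Z=0, U=1, W=2, Y=1) weight 1/1152
  (V=0, X=3, Z=0, U=1, W=2, Y=2) weight 1/1152
  (V=0, X=3, Z=0, U=1, W=2, Y=3) weight 1/1152
  (V=0, X=3, Z=0, U=1, W=2, Y=4) weight 1/1152
  (V=0, X=3, Z=1, U=2, W=1, Y=1) weight 1/384
  (V=0, X=3, Z=2, U=1, W=1, Y=1) weight 1/576
  … 150 more
Group by Z:
  weight(Z=0) = 7/120
  weight(Z=1) = 7/80
  weight(Z=2) = 1/10
Total weight = 7/120 + 7/80 + 1/10 = 59/240
P(Z=0 | obs) = 7/120 / 59/240 = 14/59
P(Z=1 | obs) = 7/80 / 59/240 = 21/59
P(Z=2 | obs) = 1/10 / 59/240 = 24/59
argmax = 2

argmax_v P(Z = v | obs) = 2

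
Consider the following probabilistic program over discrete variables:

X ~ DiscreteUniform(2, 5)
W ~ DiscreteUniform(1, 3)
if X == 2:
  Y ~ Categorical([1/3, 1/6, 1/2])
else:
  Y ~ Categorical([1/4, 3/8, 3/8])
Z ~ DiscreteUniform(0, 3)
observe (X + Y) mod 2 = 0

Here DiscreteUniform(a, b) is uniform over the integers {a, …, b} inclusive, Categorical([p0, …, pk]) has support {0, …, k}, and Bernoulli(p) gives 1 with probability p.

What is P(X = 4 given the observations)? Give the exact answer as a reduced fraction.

Enumerate traces; 72 have nonzero weight after conditioning:
  (X=2, W=1, Y=0, Z=0) weight 1/144
  (X=2, W=1, Y=0, Z=1) weight 1/144
  (X=2, W=1, Y=0, Z=2) weight 1/144
  (X=2, W=1, Y=0, Z=3) weight 1/144
  (X=2, W=1, Y=2, Z=0) weight 1/96
  (X=2, W=1, Y=2, Z=1) weight 1/96
  (X=2, W=1, Y=2, Z=2) weight 1/96
  (X=2, W=1, Y=2, Z=3) weight 1/96
  (X=3, W=1, Y=1, Z=0) weight 1/128
  (X=4, W=1, Y=0, Z=0) weight 1/192
  … 62 more
Group by X:
  weight(X=2) = 5/24
  weight(X=3) = 3/32
  weight(X=4) = 5/32
  weight(X=5) = 3/32
Total weight = 5/24 + 3/32 + 5/32 + 3/32 = 53/96
P(X=2 | obs) = 5/24 / 53/96 = 20/53
P(X=3 | obs) = 3/32 / 53/96 = 9/53
P(X=4 | obs) = 5/32 / 53/96 = 15/53
P(X=5 | obs) = 3/32 / 53/96 = 9/53

P(X = 4 | obs) = 15/53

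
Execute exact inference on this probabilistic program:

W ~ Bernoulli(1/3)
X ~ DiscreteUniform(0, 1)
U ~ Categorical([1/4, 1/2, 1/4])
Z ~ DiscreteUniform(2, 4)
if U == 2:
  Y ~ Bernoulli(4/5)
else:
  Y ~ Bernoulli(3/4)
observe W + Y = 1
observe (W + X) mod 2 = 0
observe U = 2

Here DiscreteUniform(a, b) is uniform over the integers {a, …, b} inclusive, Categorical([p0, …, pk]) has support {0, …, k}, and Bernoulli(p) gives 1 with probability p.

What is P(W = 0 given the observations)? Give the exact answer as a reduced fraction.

Enumerate traces; 6 have nonzero weight after conditioning:
  (W=0, X=0, U=2, Z=2, Y=1) weight 1/45
  (W=0, X=0, U=2, Z=3, Y=1) weight 1/45
  (W=0, X=0, U=2, Z=4, Y=1) weight 1/45
  (W=1, X=1, U=2, Z=2, Y=0) weight 1/360
  (W=1, X=1, U=2, Z=3, Y=0) weight 1/360
  (W=1, X=1, U=2, Z=4, Y=0) weight 1/360
Group by W:
  weight(W=0) = 1/15
  weight(W=1) = 1/120
Total weight = 1/15 + 1/120 = 3/40
P(W=0 | obs) = 1/15 / 3/40 = 8/9
P(W=1 | obs) = 1/120 / 3/40 = 1/9

P(W = 0 | obs) = 8/9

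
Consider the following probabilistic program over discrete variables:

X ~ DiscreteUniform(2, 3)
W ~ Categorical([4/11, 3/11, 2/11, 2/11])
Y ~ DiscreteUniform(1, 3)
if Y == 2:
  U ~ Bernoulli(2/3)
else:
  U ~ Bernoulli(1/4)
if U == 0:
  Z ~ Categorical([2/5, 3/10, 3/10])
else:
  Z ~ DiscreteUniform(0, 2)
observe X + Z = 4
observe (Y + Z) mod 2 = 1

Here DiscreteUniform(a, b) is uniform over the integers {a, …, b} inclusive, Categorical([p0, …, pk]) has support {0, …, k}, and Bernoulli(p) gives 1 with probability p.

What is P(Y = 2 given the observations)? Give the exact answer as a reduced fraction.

P(Y = 2 | obs) = 58/169

Enumerate traces; 24 have nonzero weight after conditioning:
  (X=2, W=0, Y=1, U=0, Z=2) weight 3/220
  (X=2, W=0, Y=1, U=1, Z=2) weight 1/198
  (X=2, W=0, Y=3, U=0, Z=2) weight 3/220
  (X=2, W=0, Y=3, U=1, Z=2) weight 1/198
  (X=2, W=1, Y=1, U=0, Z=2) weight 9/880
  (X=2, W=1, Y=1, U=1, Z=2) weight 1/264
  (X=2, W=1, Y=3, U=0, Z=2) weight 9/880
  (X=2, W=1, Y=3, U=1, Z=2) weight 1/264
  (X=3, W=0, Y=2, U=0, Z=1) weight 1/165
  … 15 more
Group by Y:
  weight(Y=1) = 37/720
  weight(Y=2) = 29/540
  weight(Y=3) = 37/720
Total weight = 37/720 + 29/540 + 37/720 = 169/1080
P(Y=1 | obs) = 37/720 / 169/1080 = 111/338
P(Y=2 | obs) = 29/540 / 169/1080 = 58/169
P(Y=3 | obs) = 37/720 / 169/1080 = 111/338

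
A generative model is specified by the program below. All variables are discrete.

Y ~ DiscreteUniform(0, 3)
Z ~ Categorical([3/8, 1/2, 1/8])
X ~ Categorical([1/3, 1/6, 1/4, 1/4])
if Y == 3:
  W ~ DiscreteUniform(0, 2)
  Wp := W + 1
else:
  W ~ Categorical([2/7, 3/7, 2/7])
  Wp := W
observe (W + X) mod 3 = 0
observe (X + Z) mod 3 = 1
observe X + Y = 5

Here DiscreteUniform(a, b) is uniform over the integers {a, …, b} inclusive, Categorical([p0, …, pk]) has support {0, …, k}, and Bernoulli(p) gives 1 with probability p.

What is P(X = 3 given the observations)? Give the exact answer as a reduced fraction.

Enumerate traces; 2 have nonzero weight after conditioning:
  (Y=2, Z=1, X=3, W=0) weight 1/112
  (Y=3, Z=2, X=2, W=1) weight 1/384
Group by X:
  weight(X=2) = 1/384
  weight(X=3) = 1/112
Total weight = 1/384 + 1/112 = 31/2688
P(X=2 | obs) = 1/384 / 31/2688 = 7/31
P(X=3 | obs) = 1/112 / 31/2688 = 24/31

P(X = 3 | obs) = 24/31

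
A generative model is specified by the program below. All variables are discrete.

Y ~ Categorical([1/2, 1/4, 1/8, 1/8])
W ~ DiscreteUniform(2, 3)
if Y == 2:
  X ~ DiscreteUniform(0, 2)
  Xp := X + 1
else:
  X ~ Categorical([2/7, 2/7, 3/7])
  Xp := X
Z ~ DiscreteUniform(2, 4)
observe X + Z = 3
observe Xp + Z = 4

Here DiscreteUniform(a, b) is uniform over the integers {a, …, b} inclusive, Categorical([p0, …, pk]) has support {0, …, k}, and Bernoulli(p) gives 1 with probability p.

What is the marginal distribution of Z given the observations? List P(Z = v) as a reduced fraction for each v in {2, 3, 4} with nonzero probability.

P(Z=2) = 1/2, P(Z=3) = 1/2

Enumerate traces; 4 have nonzero weight after conditioning:
  (Y=2, W=2, X=0, Z=3) weight 1/144
  (Y=2, W=2, X=1, Z=2) weight 1/144
  (Y=2, W=3, X=0, Z=3) weight 1/144
  (Y=2, W=3, X=1, Z=2) weight 1/144
Group by Z:
  weight(Z=2) = 1/72
  weight(Z=3) = 1/72
Total weight = 1/72 + 1/72 = 1/36
P(Z=2 | obs) = 1/72 / 1/36 = 1/2
P(Z=3 | obs) = 1/72 / 1/36 = 1/2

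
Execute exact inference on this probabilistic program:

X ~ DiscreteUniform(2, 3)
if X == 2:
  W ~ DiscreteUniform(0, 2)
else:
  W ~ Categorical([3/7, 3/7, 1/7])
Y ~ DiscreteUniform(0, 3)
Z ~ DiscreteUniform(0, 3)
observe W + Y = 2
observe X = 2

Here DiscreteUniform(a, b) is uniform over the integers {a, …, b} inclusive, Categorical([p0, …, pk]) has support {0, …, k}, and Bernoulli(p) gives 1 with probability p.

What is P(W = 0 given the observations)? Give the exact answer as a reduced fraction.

Enumerate traces; 12 have nonzero weight after conditioning:
  (X=2, W=0, Y=2, Z=0) weight 1/96
  (X=2, W=0, Y=2, Z=1) weight 1/96
  (X=2, W=0, Y=2, Z=2) weight 1/96
  (X=2, W=0, Y=2, Z=3) weight 1/96
  (X=2, W=1, Y=1, Z=0) weight 1/96
  (X=2, W=1, Y=1, Z=1) weight 1/96
  (X=2, W=1, Y=1, Z=2) weight 1/96
  (X=2, W=1, Y=1, Z=3) weight 1/96
  (X=2, W=2, Y=0, Z=0) weight 1/96
  … 3 more
Group by W:
  weight(W=0) = 1/24
  weight(W=1) = 1/24
  weight(W=2) = 1/24
Total weight = 1/24 + 1/24 + 1/24 = 1/8
P(W=0 | obs) = 1/24 / 1/8 = 1/3
P(W=1 | obs) = 1/24 / 1/8 = 1/3
P(W=2 | obs) = 1/24 / 1/8 = 1/3

P(W = 0 | obs) = 1/3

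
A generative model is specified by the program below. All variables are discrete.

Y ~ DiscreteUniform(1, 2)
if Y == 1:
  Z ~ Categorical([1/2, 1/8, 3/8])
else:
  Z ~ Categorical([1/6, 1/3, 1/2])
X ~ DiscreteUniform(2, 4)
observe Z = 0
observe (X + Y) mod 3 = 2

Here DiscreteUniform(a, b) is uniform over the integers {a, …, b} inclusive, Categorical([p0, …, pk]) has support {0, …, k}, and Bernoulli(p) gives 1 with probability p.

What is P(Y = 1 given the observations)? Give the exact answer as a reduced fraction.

Enumerate traces; 2 have nonzero weight after conditioning:
  (Y=1, Z=0, X=4) weight 1/12
  (Y=2, Z=0, X=3) weight 1/36
Group by Y:
  weight(Y=1) = 1/12
  weight(Y=2) = 1/36
Total weight = 1/12 + 1/36 = 1/9
P(Y=1 | obs) = 1/12 / 1/9 = 3/4
P(Y=2 | obs) = 1/36 / 1/9 = 1/4

P(Y = 1 | obs) = 3/4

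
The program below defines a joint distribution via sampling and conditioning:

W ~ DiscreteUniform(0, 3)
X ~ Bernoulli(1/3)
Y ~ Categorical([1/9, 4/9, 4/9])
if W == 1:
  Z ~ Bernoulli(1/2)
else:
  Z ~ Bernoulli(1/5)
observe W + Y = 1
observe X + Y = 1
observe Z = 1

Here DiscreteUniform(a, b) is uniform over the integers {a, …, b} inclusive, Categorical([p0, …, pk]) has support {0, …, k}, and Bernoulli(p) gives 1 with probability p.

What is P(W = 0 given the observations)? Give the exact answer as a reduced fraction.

P(W = 0 | obs) = 16/21

Enumerate traces; 2 have nonzero weight after conditioning:
  (W=0, X=0, Y=1, Z=1) weight 2/135
  (W=1, X=1, Y=0, Z=1) weight 1/216
Group by W:
  weight(W=0) = 2/135
  weight(W=1) = 1/216
Total weight = 2/135 + 1/216 = 7/360
P(W=0 | obs) = 2/135 / 7/360 = 16/21
P(W=1 | obs) = 1/216 / 7/360 = 5/21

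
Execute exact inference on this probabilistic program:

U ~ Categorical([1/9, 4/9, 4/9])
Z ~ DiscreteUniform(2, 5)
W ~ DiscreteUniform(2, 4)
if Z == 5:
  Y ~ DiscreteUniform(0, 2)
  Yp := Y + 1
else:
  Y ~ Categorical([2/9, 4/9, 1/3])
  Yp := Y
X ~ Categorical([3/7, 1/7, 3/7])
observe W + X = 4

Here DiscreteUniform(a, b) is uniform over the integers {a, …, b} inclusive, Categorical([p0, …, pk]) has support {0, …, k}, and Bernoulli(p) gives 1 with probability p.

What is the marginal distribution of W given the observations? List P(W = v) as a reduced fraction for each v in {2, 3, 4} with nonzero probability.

P(W=2) = 3/7, P(W=3) = 1/7, P(W=4) = 3/7

Enumerate traces; 108 have nonzero weight after conditioning:
  (U=0, Z=2, W=2, Y=0, X=2) weight 1/1134
  (U=0, Z=2, W=2, Y=1, X=2) weight 1/567
  (U=0, Z=2, W=2, Y=2, X=2) weight 1/756
  (U=0, Z=2, W=3, Y=0, X=1) weight 1/3402
  (U=0, Z=2, W=3, Y=1, X=1) weight 1/1701
  (U=0, Z=2, W=3, Y=2, X=1) weight 1/2268
  (U=0, Z=2, W=4, Y=0, X=0) weight 1/1134
  (U=0, Z=2, W=4, Y=1, X=0) weight 1/567
  … 100 more
Group by W:
  weight(W=2) = 1/7
  weight(W=3) = 1/21
  weight(W=4) = 1/7
Total weight = 1/7 + 1/21 + 1/7 = 1/3
P(W=2 | obs) = 1/7 / 1/3 = 3/7
P(W=3 | obs) = 1/21 / 1/3 = 1/7
P(W=4 | obs) = 1/7 / 1/3 = 3/7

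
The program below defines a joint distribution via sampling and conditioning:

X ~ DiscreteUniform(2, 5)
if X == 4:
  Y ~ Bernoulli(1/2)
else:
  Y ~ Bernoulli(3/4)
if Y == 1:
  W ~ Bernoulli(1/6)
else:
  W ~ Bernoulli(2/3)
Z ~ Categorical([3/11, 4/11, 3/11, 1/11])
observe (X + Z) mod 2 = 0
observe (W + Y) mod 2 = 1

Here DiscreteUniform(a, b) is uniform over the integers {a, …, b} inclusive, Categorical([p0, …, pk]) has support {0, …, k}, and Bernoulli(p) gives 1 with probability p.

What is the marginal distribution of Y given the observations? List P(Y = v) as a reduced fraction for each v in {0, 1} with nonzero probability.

P(Y=0) = 28/103, P(Y=1) = 75/103

Enumerate traces; 16 have nonzero weight after conditioning:
  (X=2, Y=0, W=1, Z=0) weight 1/88
  (X=2, Y=0, W=1, Z=2) weight 1/88
  (X=2, Y=1, W=0, Z=0) weight 15/352
  (X=2, Y=1, W=0, Z=2) weight 15/352
  (X=3, Y=0, W=1, Z=1) weight 1/66
  (X=3, Y=0, W=1, Z=3) weight 1/264
  (X=3, Y=1, W=0, Z=1) weight 5/88
  (X=3, Y=1, W=0, Z=3) weight 5/352
  … 8 more
Group by Y:
  weight(Y=0) = 7/66
  weight(Y=1) = 25/88
Total weight = 7/66 + 25/88 = 103/264
P(Y=0 | obs) = 7/66 / 103/264 = 28/103
P(Y=1 | obs) = 25/88 / 103/264 = 75/103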